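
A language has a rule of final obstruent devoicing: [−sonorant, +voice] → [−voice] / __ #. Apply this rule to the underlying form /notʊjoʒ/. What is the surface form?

[notʊjoʃ]

/ʒ/ satisfies [−sonorant, +voice] and sits in __ #. The [−voice] counterpart of the voiced postalveolar fricative is /ʃ/. Other segments in /notʊjoʒ/ either fail the structural description or are not in the environment, so the surface form is [notʊjoʃ].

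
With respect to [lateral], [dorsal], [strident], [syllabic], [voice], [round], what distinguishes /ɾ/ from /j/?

The two segments share [-lateral], [-strident], [-syllabic], [+voice], [-round]. The only feature from the list on which they differ: /ɾ/ is [-dorsal] while /j/ is [+dorsal].

[dorsal]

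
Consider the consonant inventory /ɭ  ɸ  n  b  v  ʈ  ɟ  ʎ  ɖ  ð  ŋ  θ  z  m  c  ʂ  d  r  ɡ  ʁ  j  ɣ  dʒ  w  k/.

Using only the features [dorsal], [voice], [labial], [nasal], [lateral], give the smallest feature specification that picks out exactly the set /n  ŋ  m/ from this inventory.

Every target segment is [+nasal] and no other inventory member is, so one feature is enough.

[+nasal]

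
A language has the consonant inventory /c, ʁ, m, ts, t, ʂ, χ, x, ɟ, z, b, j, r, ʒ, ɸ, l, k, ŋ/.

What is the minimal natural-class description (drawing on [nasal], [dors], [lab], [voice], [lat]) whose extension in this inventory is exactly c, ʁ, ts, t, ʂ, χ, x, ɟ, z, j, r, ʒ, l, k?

[−nasal, −lab]

Every target segment is [−nasal], [−labial]; each remaining inventory member fails at least one of these. Each conjunct is needed — [−labial] alone would also admit /ŋ/; [−nasal] alone would also admit /b, ɸ/ — and no other single listed feature has exactly this extension, so two is the minimum.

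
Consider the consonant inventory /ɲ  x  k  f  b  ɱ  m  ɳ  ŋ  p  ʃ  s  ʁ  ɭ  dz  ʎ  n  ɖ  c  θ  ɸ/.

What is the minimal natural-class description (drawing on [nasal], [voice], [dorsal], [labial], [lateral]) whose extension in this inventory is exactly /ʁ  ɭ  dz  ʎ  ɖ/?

[+voice, −nasal, −labial]

/ʁ, ɭ, dz, ʎ, ɖ/ are all [+voice], [−nasal], [−labial], and no other segment in the inventory matches all three values. Dropping any one of them over-generates: [−nasal, −labial] alone would also admit /x, k, ʃ, s, …/; [+voice, −labial] alone would also admit /ɲ, ɳ, ŋ, n/; [+voice, −nasal] alone would also admit /b/. No other combination of two listed features picks out exactly this set either, so fewer than three features will not do.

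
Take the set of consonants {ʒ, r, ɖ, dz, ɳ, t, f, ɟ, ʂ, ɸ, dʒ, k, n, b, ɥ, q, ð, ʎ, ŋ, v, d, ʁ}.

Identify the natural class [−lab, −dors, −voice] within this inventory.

Checking each segment against [−labial], [−dorsal], [−voice]: /t/ (voiceless alveolar stop), /ʂ/ (voiceless retroflex fricative) satisfy every feature; every other segment in the inventory fails at least one.

t, ʂ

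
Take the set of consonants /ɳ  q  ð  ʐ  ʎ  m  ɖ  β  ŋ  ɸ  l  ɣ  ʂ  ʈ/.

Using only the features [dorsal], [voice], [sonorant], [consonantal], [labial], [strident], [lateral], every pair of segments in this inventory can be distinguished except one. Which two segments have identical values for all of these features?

Both /ð/ and /ɖ/ are [-dorsal], [+voice], [-sonorant], [+consonantal], [-labial], [-strident], [-lateral]. Since the list omits [continuant], [anterior] and [distributed] — which do distinguish the voiced dental fricative from the voiced retroflex stop — this pair collapses; all other pairs remain distinct.

ð, ɖ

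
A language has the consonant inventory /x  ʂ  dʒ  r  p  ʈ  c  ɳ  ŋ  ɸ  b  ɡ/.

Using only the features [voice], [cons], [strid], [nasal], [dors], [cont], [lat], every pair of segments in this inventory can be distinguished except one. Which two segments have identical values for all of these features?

Both /p/ and /ʈ/ are [−voice], [+consonantal], [−strident], [−nasal], [−dorsal], [−continuant], [−lateral]. Since the list omits [labial] and [coronal] — which do distinguish the voiceless bilabial stop from the voiceless retroflex stop — this pair collapses; all other pairs remain distinct.

p, ʈ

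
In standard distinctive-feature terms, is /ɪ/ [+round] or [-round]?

[-round]

As the high front unrounded lax vowel, /ɪ/ is [-round].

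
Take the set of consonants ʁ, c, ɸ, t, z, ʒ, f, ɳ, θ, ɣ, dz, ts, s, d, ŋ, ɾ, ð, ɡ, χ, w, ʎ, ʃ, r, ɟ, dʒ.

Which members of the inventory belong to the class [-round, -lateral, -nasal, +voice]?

ʁ, z, ʒ, ɣ, dz, d, ɾ, ð, ɡ, r, ɟ, dʒ

Checking each segment against [-round], [-lateral], [-nasal], [+voice]: /ʁ/ (voiced uvular fricative), /z/ (voiced alveolar fricative), /ʒ/ (voiced postalveolar fricative), /ɣ/ (voiced velar fricative), /dz/ (voiced alveolar affricate), /d/ (voiced alveolar stop), among others, satisfy every feature; every other segment in the inventory fails at least one.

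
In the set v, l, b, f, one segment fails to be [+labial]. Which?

l

Every segment except /l/ is [+labial]. /l/ (alveolar lateral approximant) is [-labial], so it is the exception.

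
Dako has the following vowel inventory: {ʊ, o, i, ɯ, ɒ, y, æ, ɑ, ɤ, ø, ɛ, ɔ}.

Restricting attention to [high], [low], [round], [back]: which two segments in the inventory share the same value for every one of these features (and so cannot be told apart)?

o, ɔ

On the given features, /o/ and /ɔ/ have an identical profile: [−high], [−low], [+round], [+back]. No other two segments in the inventory coincide on all 4 features. (They do differ in [tense], which is not among the given features.)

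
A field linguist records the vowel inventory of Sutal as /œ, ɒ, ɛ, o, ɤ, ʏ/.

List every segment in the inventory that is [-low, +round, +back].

o

Eliminate segments failing any feature: /œ, ʏ/ are [-back]; /ɒ/ is [+low]; /ɛ, ɤ/ are [-round]. The remaining /o/ satisfy [-low], [+round], [+back].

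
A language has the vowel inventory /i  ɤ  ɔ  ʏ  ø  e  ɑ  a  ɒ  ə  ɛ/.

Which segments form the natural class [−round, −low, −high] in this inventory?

The [−round] segments are /i, ɤ, e, ɑ, a, ə, ɛ/.
Of those, [−low] gives /i, ɤ, e, ə, ɛ/.
Within that set, [−high] leaves /ɤ, e, ə, ɛ/.

ɤ, e, ə, ɛ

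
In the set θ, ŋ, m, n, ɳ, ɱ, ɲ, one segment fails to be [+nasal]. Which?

/θ/ is the voiceless dental fricative, which is [−nasal]; the rest — /ɱ, m, n, ɳ, ɲ, ŋ/ — are [+nasal].

θ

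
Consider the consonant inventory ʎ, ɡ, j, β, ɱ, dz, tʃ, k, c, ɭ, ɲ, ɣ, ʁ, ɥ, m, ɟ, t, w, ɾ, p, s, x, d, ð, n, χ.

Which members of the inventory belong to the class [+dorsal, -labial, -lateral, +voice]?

ɡ, j, ɲ, ɣ, ʁ, ɟ

Checking each segment against [+dorsal], [-labial], [-lateral], [+voice]: /ɡ/ (voiced velar stop), /j/ (palatal glide), /ɲ/ (palatal nasal), /ɣ/ (voiced velar fricative), /ʁ/ (voiced uvular fricative), /ɟ/ (voiced palatal stop) satisfy every feature; every other segment in the inventory fails at least one.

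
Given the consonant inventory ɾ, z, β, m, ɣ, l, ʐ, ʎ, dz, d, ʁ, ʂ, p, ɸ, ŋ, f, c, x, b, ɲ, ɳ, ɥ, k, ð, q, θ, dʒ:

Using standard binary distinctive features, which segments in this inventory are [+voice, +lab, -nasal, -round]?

β, b

The [+voice] segments are /ɾ, z, β, m, ɣ, l, ʐ, ʎ, dz, d, ʁ, ŋ, b, ɲ, ɳ, ɥ, ð, dʒ/.
Within that set, [+labial] gives /β, m, b, ɥ/.
Within that set, [-nasal] gives /β, b, ɥ/.
Among these, [-round] leaves /β, b/.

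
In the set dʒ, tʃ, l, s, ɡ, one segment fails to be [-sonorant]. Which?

l

/tʃ, s, dʒ, ɡ/ are all [-sonorant]; /l/ (alveolar lateral approximant) is [+sonorant].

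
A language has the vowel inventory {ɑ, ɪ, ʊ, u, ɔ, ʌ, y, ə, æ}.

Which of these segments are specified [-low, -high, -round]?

ʌ, ə

Eliminate segments failing any feature: /ɑ, æ/ are [+low]; /ɪ, ʊ, u, y/ are [+high]; /ɔ/ is [+round]. The remaining /ʌ, ə/ satisfy [-low], [-high], [-round].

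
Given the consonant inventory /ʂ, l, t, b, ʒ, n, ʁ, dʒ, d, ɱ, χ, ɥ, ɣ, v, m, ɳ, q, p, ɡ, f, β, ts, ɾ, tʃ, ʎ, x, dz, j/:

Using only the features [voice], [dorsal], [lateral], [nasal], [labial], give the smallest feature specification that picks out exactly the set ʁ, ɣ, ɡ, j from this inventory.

/ʁ, ɣ, ɡ, j/ are all [+voice], [-lateral], [-labial], [+dorsal], and no other segment in the inventory matches all four values. Dropping any one of them over-generates: [-lateral, -labial, +dorsal] alone would also admit /χ, q, x/; [+voice, -labial, +dorsal] alone would also admit /ʎ/; [+voice, -lateral, +dorsal] alone would also admit /ɥ/; [+voice, -lateral, -labial] alone would also admit /ʒ, n, dʒ, d, …/. No other combination of three listed features picks out exactly this set either, so fewer than four features will not do.

[+voice, -lateral, -labial, +dorsal]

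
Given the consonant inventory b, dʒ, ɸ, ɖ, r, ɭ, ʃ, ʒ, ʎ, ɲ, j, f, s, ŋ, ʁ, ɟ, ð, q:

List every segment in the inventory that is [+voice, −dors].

b, dʒ, ɖ, r, ɭ, ʒ, ð

Eliminate segments failing any feature: /ɸ, ʃ, f, s, q/ are [−voice]; /ʎ, ɲ, j, ŋ, ʁ, ɟ/ are [+dorsal]. The remaining /b, dʒ, ɖ, r, ɭ, ʒ, ð/ satisfy [+voice], [−dorsal].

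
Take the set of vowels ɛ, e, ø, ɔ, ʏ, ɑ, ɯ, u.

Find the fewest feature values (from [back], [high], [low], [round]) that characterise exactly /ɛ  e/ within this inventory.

Every target segment is [−back], [−round]; each remaining inventory member fails at least one of these. Each conjunct is needed — [−round] alone would also admit /ɑ, ɯ/; [−back] alone would also admit /ø, ʏ/ — and no other single listed feature has exactly this extension, so two is the minimum.

[−back, −round]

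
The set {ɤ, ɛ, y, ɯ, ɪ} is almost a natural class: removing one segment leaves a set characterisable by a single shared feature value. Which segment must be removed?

y

/ɤ, ɪ, ɯ, ɛ/ are all [−round], but /y/ (high front rounded tense vowel) is [+round]. No other single segment can be removed to leave a set sharing one feature value that the removed segment lacks, so /y/ is the odd one out.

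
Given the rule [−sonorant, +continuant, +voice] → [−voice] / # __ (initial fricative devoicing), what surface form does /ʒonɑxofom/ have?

[ʃonɑxofom]

Only the initial segment /ʒ/ is both word-initial and matches the structural description. It is a voiced postalveolar fricative, so [−sonorant, +continuant, +voice] holds; changing it to [−voice] with all other features held fixed yields /ʃ/ (voiceless postalveolar fricative). No other segment meets both the structural description and the environment, so the output is [ʃonɑxofom].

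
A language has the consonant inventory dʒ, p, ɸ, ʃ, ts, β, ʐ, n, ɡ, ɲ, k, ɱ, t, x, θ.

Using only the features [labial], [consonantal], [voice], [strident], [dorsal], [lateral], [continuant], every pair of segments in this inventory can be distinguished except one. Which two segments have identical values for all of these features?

ɲ, ɡ

Both /ɲ/ and /ɡ/ are [−labial], [+consonantal], [+voice], [−strident], [+dorsal], [−lateral], [−continuant]. Since the list omits [sonorant], [nasal] and [back] — which do distinguish the palatal nasal from the voiced velar stop — this pair collapses; all other pairs remain distinct.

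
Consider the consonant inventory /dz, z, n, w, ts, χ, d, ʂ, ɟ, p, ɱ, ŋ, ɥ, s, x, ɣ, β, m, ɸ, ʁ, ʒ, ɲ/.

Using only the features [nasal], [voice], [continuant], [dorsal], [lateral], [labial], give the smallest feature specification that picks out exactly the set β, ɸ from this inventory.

The class [+continuant], [+labial], [−dorsal] has exactly /β, ɸ/ as its extension in this inventory. No smaller conjunction from the listed features achieves this: [+labial, −dorsal] alone would also admit /p, ɱ, m/; [+continuant, −dorsal] alone would also admit /z, ʂ, s, ʒ/; [+continuant, +labial] alone would also admit /w, ɥ/; and checking the remaining two-feature bundles turns up none with this extension.

[+continuant, +labial, −dorsal]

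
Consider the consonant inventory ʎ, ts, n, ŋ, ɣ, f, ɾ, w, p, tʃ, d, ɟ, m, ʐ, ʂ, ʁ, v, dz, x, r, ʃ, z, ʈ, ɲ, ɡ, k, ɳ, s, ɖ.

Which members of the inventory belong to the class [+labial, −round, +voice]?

m, v

Eliminate segments failing any feature: /ʎ, ts, n, ŋ, ɣ, ɾ, tʃ, d, ɟ, ʐ, ʂ, ʁ, dz, x, r, ʃ, z, ʈ, ɲ, ɡ, k, ɳ, s, ɖ/ are [−labial]; /f, p/ are [−voice]; /w/ is [+round]. The remaining /m, v/ satisfy [+labial], [−round], [+voice].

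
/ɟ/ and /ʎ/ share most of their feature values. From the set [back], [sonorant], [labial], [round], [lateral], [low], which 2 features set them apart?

The two segments share [−back], [−labial], [−round], [−low]. The only features from the list on which they differ: /ɟ/ is [−sonorant] while /ʎ/ is [+sonorant]; /ɟ/ is [−lateral] while /ʎ/ is [+lateral].

[sonorant], [lateral]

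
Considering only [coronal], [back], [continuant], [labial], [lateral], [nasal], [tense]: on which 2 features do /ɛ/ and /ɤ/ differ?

[back], [tense]

/ɛ/ is the mid front unrounded lax vowel and /ɤ/ is the mid back unrounded tense vowel. Both are [-coronal], [+continuant], [-labial], [-lateral], [-nasal]. /ɛ/ is [-back] while /ɤ/ is [+back]; /ɛ/ is [-tense] while /ɤ/ is [+tense], so the distinguishing features are [back], [tense].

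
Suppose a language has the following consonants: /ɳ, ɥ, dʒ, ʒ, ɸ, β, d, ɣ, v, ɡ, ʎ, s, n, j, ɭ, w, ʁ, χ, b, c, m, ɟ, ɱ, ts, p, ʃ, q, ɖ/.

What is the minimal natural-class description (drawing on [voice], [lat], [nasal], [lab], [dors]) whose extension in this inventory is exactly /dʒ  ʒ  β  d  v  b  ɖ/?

[+voice, −nasal, −lat, −dors]

Every target segment is [+voice], [−nasal], [−lateral], [−dorsal]; each remaining inventory member fails at least one of these. Each conjunct is needed — [−nasal, −lateral, −dorsal] alone would also admit /ɸ, s, ts, p, …/; [+voice, −lateral, −dorsal] alone would also admit /ɳ, n, m, ɱ/; [+voice, −nasal, −dorsal] alone would also admit /ɭ/; [+voice, −nasal, −lateral] alone would also admit /ɥ, ɣ, ɡ, j, …/ — and no other combination of three listed features has exactly this extension, so four is the minimum.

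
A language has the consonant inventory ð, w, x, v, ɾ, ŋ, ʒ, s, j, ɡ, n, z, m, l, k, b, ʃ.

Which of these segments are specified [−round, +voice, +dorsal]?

Eliminate segments failing any feature: /ð, v, ɾ, ʒ, n, z, m, l, b/ are [−dorsal]; /w/ is [+round]; /x, s, k, ʃ/ are [−voice]. The remaining /ŋ, j, ɡ/ satisfy [−round], [+voice], [+dorsal].

ŋ, j, ɡ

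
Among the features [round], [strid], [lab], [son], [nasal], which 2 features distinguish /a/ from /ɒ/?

/a/ is the low unrounded vowel and /ɒ/ is the low back rounded vowel. Both are [-strident], [+sonorant], [-nasal]. /a/ is [-labial] while /ɒ/ is [+labial]; /a/ is [-round] while /ɒ/ is [+round], so the distinguishing features are [labial], [round].

[labial], [round]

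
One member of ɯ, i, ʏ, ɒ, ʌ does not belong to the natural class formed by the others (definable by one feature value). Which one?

ɒ

The remaining segments after removing /ɒ/ share [−low]; /ɒ/ (low back rounded vowel) is [+low]. For every other candidate removal, the leftover set fails to share any single feature value that the removed segment lacks.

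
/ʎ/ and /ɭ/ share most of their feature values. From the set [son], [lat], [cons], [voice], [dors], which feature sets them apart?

The two segments share [+sonorant], [+lateral], [+consonantal], [+voice]. The only feature from the list on which they differ: /ʎ/ is [+dorsal] while /ɭ/ is [−dorsal].

[dorsal]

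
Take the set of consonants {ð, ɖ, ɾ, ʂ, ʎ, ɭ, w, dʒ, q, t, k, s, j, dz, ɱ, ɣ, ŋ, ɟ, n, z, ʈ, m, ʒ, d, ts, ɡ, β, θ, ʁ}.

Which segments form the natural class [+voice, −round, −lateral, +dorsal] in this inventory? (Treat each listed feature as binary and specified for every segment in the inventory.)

j, ɣ, ŋ, ɟ, ɡ, ʁ

Eliminate segments failing any feature: /ð, ɖ, ɾ, dʒ, dz, ɱ, n, z, m, ʒ, d, β/ are [−dorsal]; /ʂ, q, t, k, s, ʈ, ts, θ/ are [−voice]; /ʎ, ɭ/ are [+lateral]; /w/ is [+round]. The remaining /j, ɣ, ŋ, ɟ, ɡ, ʁ/ satisfy [+voice], [−round], [−lateral], [+dorsal].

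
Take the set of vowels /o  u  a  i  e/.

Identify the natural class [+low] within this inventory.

a

The feature [low] marks segments produced with the tongue body lowered. In this inventory /a/ has that property, so it is [+low]; /o, u, i, e/ are [-low].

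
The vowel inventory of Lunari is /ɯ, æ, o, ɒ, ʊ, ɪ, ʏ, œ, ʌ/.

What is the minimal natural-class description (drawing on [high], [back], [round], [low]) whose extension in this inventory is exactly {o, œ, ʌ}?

Every target segment is [−high], [−low]; each remaining inventory member fails at least one of these. Each conjunct is needed — [−low] alone would also admit /ɯ, ʊ, ɪ, ʏ/; [−high] alone would also admit /æ, ɒ/ — and no other single listed feature has exactly this extension, so two is the minimum.

[−high, −low]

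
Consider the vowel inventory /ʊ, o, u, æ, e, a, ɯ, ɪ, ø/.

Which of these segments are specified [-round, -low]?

e, ɯ, ɪ

Checking each segment against [-round], [-low]: /e/ (mid front unrounded tense vowel), /ɯ/ (high back unrounded vowel), /ɪ/ (high front unrounded lax vowel) satisfy every feature; every other segment in the inventory fails at least one.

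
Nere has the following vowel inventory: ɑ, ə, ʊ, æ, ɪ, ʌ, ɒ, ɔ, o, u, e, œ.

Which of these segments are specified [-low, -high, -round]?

ə, ʌ, e

Checking each segment against [-low], [-high], [-round]: /ə/ (mid central vowel (schwa)), /ʌ/ (mid back unrounded lax vowel), /e/ (mid front unrounded tense vowel) satisfy every feature; every other segment in the inventory fails at least one.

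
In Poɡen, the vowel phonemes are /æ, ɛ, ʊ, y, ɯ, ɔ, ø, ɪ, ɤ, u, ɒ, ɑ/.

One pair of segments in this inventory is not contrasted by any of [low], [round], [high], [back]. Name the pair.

On the given features, /ʊ/ and /u/ have an identical profile: [−low], [+round], [+high], [+back]. No other two segments in the inventory coincide on all 4 features. (They do differ in [tense], which is not among the given features.)

ʊ, u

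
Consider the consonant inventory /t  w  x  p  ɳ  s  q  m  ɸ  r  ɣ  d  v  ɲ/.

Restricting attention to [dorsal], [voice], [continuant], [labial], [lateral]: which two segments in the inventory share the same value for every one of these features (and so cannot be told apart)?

ɳ, d

/ɳ/ (retroflex nasal) and /d/ (voiced alveolar stop) are both [−dorsal], [+voice], [−continuant], [−labial], [−lateral], so none of the listed features separates them. (They do differ in [sonorant], [nasal] and [anterior], which are not among the given features.) Every other pair in the inventory differs on at least one listed feature.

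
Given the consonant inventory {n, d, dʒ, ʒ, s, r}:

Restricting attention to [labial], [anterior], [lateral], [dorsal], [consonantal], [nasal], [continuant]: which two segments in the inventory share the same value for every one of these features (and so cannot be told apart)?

Both /r/ and /s/ are [-labial], [+anterior], [-lateral], [-dorsal], [+consonantal], [-nasal], [+continuant]. Since the list omits [sonorant], [voice] and [strident] — which do distinguish the alveolar trill from the voiceless alveolar fricative — this pair collapses; all other pairs remain distinct.

r, s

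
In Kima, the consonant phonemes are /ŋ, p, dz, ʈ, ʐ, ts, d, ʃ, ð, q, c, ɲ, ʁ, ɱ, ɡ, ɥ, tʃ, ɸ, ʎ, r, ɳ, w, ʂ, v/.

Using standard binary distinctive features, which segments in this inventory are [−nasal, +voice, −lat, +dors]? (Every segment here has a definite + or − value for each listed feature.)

ʁ, ɡ, ɥ, w

Checking each segment against [−nasal], [+voice], [−lateral], [+dorsal]: /ʁ/ (voiced uvular fricative), /ɡ/ (voiced velar stop), /ɥ/ (labial-palatal glide), /w/ (labial-velar glide) satisfy every feature; every other segment in the inventory fails at least one.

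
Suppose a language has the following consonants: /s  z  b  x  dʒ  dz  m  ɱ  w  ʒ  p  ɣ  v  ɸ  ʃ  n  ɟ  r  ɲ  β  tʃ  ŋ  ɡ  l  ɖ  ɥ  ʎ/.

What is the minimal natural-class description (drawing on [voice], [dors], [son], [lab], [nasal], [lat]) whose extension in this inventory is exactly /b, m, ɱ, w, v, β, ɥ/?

[+voice, +lab]

Every target segment is [+voice], [+labial]; each remaining inventory member fails at least one of these. Each conjunct is needed — [+labial] alone would also admit /p, ɸ/; [+voice] alone would also admit /z, dʒ, dz, ʒ, …/ — and no other single listed feature has exactly this extension, so two is the minimum.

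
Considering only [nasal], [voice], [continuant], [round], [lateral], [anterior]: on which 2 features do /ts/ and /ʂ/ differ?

[continuant], [anterior]

/ts/ (voiceless alveolar affricate) and /ʂ/ (voiceless retroflex fricative) agree on [−nasal], [−voice], [−round], [−lateral]. They differ on [continuant] (/ts/ [−], /ʂ/ [+]), [anterior] (/ts/ [+], /ʂ/ [−]).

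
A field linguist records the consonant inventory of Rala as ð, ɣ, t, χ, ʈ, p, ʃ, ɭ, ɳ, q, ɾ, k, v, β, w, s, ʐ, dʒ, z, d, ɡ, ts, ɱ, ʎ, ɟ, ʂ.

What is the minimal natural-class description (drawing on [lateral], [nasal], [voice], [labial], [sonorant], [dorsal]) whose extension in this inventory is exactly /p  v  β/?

[−sonorant, +labial]

The class [−sonorant], [+labial] has exactly /p, v, β/ as its extension in this inventory. No smaller conjunction from the listed features achieves this: [+labial] alone would also admit /w, ɱ/; [−sonorant] alone would also admit /ð, ɣ, t, χ, …/; and checking the remaining single features turns up none with this extension.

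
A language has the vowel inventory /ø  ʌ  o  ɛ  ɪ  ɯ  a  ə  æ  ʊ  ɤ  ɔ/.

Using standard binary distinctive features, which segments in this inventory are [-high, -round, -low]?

Checking each segment against [-high], [-round], [-low]: /ʌ/ (mid back unrounded lax vowel), /ɛ/ (mid front unrounded lax vowel), /ə/ (mid central vowel (schwa)), /ɤ/ (mid back unrounded tense vowel) satisfy every feature; every other segment in the inventory fails at least one.

ʌ, ɛ, ə, ɤ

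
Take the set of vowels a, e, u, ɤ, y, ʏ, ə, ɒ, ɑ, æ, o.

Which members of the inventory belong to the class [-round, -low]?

e, ɤ, ə

Among the inventory, the [-round] segments are /a, e, ɤ, ə, ɑ, æ/.
Among these, [-low] leaves /e, ɤ, ə/.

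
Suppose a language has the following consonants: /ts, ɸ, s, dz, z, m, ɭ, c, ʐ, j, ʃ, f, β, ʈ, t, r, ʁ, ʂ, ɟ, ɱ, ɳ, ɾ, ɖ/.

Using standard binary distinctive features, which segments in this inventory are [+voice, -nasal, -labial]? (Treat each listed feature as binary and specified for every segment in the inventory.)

Among the inventory, the [+voice] segments are /dz, z, m, ɭ, ʐ, j, β, r, ʁ, ɟ, ɱ, ɳ, ɾ, ɖ/.
Of those, [-nasal] gives /dz, z, ɭ, ʐ, j, β, r, ʁ, ɟ, ɾ, ɖ/.
Of those, [-labial] leaves /dz, z, ɭ, ʐ, j, r, ʁ, ɟ, ɾ, ɖ/.

dz, z, ɭ, ʐ, j, r, ʁ, ɟ, ɾ, ɖ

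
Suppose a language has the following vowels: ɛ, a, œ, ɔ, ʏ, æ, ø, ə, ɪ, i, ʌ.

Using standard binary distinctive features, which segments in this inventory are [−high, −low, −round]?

Eliminate segments failing any feature: /a, æ/ are [+low]; /œ, ɔ, ø/ are [+round]; /ʏ, ɪ, i/ are [+high]. The remaining /ɛ, ə, ʌ/ satisfy [−high], [−low], [−round].

ɛ, ə, ʌ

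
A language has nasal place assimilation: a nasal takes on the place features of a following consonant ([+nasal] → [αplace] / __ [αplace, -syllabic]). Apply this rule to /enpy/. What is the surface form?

[empy]

/n/ sits before the [+labial] consonant /p/, so it takes on [+labial] and surfaces as /m/. The rest of the form is unaffected: [empy].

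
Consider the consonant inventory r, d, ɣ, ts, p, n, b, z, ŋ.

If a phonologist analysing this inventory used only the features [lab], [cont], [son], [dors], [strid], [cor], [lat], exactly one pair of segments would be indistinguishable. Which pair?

b, p

On the given features, /b/ and /p/ have an identical profile: [+labial], [−continuant], [−sonorant], [−dorsal], [−strident], [−coronal], [−lateral]. No other two segments in the inventory coincide on all 7 features. (They do differ in [voice], which is not among the given features.)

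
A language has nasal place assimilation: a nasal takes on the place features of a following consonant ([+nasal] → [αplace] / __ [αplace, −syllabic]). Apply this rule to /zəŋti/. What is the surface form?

In /zəŋti/, the nasal /ŋ/ precedes /t/, which is [+coronal]. The nasal assimilates in place, becoming the [+coronal] nasal /n/. The surface form is [zənti].

[zənti]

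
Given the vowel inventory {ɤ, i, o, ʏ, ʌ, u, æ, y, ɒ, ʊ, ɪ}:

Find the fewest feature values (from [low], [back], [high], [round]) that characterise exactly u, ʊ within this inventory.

[+high, +back]

The class [+high], [+back] has exactly /u, ʊ/ as its extension in this inventory. No smaller conjunction from the listed features achieves this: [+back] alone would also admit /ɤ, o, ʌ, ɒ/; [+high] alone would also admit /i, ʏ, y, ɪ/; and checking the remaining single features turns up none with this extension.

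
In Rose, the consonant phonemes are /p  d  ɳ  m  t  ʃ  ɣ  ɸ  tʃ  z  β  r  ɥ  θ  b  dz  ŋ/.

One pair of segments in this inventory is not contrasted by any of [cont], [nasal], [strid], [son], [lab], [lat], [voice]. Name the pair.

ŋ, ɳ

/ŋ/ (velar nasal) and /ɳ/ (retroflex nasal) are both [−continuant], [+nasal], [−strident], [+sonorant], [−labial], [−lateral], [+voice], so none of the listed features separates them. (They do differ in [coronal] and [dorsal], which are not among the given features.) Every other pair in the inventory differs on at least one listed feature.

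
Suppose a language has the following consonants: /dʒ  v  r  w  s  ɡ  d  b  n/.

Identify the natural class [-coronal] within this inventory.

The feature [coronal] marks segments articulated with the tongue front (tip or blade). In this inventory /v, w, ɡ, b/ lack that property, so they are [-coronal]; /dʒ, r, s, d, n/ are [+coronal].

v, w, ɡ, b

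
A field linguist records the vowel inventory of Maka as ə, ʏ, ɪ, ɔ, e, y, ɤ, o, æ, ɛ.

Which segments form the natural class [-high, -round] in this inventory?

ə, e, ɤ, æ, ɛ

First, the [-high] segments are /ə, ɔ, e, ɤ, o, æ, ɛ/.
Of those, [-round] leaves /ə, e, ɤ, æ, ɛ/.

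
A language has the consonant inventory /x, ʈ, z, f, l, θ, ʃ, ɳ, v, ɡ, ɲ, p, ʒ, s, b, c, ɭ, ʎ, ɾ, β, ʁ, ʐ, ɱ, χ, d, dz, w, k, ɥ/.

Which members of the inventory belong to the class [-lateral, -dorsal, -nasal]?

ʈ, z, f, θ, ʃ, v, p, ʒ, s, b, ɾ, β, ʐ, d, dz

Among the inventory, the [-lateral] segments are /x, ʈ, z, f, θ, ʃ, ɳ, v, ɡ, ɲ, p, ʒ, s, b, c, ɾ, β, ʁ, ʐ, ɱ, χ, d, dz, w, k, ɥ/.
Then [-dorsal] gives /ʈ, z, f, θ, ʃ, ɳ, v, p, ʒ, s, b, ɾ, β, ʐ, ɱ, d, dz/.
Of those, [-nasal] leaves /ʈ, z, f, θ, ʃ, v, p, ʒ, s, b, ɾ, β, ʐ, d, dz/.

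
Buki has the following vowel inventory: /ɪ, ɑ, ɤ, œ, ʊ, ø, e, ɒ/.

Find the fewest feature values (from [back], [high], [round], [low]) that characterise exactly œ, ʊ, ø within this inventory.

[−low, +round]

The class [−low], [+round] has exactly /œ, ʊ, ø/ as its extension in this inventory. No smaller conjunction from the listed features achieves this: [+round] alone would also admit /ɒ/; [−low] alone would also admit /ɪ, ɤ, e/; and checking the remaining single features turns up none with this extension.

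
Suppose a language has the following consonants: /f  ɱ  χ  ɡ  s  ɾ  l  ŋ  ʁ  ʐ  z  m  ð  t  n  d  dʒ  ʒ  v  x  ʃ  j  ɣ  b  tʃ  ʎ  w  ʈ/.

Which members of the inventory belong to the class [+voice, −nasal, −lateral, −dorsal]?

Eliminate segments failing any feature: /f, χ, s, t, x, ʃ, tʃ, ʈ/ are [−voice]; /ɱ, ŋ, m, n/ are [+nasal]; /ɡ, ʁ, j, ɣ, w/ are [+dorsal]; /l, ʎ/ are [+lateral]. The remaining /ɾ, ʐ, z, ð, d, dʒ, ʒ, v, b/ satisfy [+voice], [−nasal], [−lateral], [−dorsal].

ɾ, ʐ, z, ð, d, dʒ, ʒ, v, b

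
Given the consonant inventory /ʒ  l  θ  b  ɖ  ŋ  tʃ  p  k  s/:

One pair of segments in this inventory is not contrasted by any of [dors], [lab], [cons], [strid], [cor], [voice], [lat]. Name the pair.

/tʃ/ (voiceless postalveolar affricate) and /s/ (voiceless alveolar fricative) are both [-dorsal], [-labial], [+consonantal], [+strident], [+coronal], [-voice], [-lateral], so none of the listed features separates them. (They do differ in [continuant], [anterior] and [distributed], which are not among the given features.) Every other pair in the inventory differs on at least one listed feature.

tʃ, s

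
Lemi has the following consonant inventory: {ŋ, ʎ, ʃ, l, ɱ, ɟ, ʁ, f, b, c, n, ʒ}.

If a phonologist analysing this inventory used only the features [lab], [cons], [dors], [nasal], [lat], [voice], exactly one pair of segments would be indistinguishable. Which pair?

ʁ, ɟ

/ʁ/ (voiced uvular fricative) and /ɟ/ (voiced palatal stop) are both [−labial], [+consonantal], [+dorsal], [−nasal], [−lateral], [+voice], so none of the listed features separates them. (They do differ in [continuant], [high] and [back], which are not among the given features.) Every other pair in the inventory differs on at least one listed feature.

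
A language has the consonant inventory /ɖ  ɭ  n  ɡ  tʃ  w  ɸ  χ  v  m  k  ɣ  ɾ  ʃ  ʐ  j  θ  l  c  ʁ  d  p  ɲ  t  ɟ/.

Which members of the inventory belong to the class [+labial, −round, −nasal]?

Checking each segment against [+labial], [−round], [−nasal]: /ɸ/ (voiceless bilabial fricative), /v/ (voiced labiodental fricative), /p/ (voiceless bilabial stop) satisfy every feature; every other segment in the inventory fails at least one.

ɸ, v, p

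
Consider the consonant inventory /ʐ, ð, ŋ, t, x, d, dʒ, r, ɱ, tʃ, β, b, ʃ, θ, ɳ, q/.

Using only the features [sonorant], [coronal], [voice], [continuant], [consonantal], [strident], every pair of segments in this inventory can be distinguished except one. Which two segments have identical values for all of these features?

ŋ, ɱ

On the given features, /ŋ/ and /ɱ/ have an identical profile: [+sonorant], [−coronal], [+voice], [−continuant], [+consonantal], [−strident]. No other two segments in the inventory coincide on all 6 features. (They do differ in [labial] and [dorsal], which are not among the given features.)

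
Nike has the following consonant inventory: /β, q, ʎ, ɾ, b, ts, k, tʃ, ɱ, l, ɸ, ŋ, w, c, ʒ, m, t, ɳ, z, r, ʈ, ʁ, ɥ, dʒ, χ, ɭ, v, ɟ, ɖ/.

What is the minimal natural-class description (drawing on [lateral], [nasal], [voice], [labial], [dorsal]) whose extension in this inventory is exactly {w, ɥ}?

[+labial, +dorsal]

The class [+labial], [+dorsal] has exactly /w, ɥ/ as its extension in this inventory. No smaller conjunction from the listed features achieves this: [+dorsal] alone would also admit /q, ʎ, k, ŋ, …/; [+labial] alone would also admit /β, b, ɱ, ɸ, …/; and checking the remaining single features turns up none with this extension.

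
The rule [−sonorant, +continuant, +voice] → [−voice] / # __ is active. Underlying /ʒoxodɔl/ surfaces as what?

[ʃoxodɔl]

Only the initial segment /ʒ/ is both word-initial and matches the structural description. It is a voiced postalveolar fricative, so [−sonorant, +continuant, +voice] holds; changing it to [−voice] with all other features held fixed yields /ʃ/ (voiceless postalveolar fricative). No other segment meets both the structural description and the environment, so the output is [ʃoxodɔl].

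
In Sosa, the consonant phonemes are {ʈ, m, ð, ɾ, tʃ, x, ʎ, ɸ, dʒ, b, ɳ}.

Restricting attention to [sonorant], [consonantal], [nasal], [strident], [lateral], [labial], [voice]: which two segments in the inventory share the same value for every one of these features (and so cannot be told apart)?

/x/ (voiceless velar fricative) and /ʈ/ (voiceless retroflex stop) are both [-sonorant], [+consonantal], [-nasal], [-strident], [-lateral], [-labial], [-voice], so none of the listed features separates them. (They do differ in [continuant], [coronal] and [dorsal], which are not among the given features.) Every other pair in the inventory differs on at least one listed feature.

x, ʈ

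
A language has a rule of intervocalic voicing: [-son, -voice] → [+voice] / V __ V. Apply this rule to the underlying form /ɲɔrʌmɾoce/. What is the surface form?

[ɲɔrʌmɾoɟe]

The only segment in the rule's environment that also matches [-son, -voice] is /c/. Applying [+voice] turns the voiceless palatal stop into /ɟ/ (voiced palatal stop), giving [ɲɔrʌmɾoɟe].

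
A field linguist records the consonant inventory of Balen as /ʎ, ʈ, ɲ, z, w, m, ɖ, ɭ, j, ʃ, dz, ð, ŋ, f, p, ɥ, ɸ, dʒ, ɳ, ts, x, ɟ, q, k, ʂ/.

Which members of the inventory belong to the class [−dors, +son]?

Eliminate segments failing any feature: /ʎ, ɲ, w, j, ŋ, ɥ, x, ɟ, q, k/ are [+dorsal]; /ʈ, z, ɖ, ʃ, dz, ð, f, p, ɸ, dʒ, ts, ʂ/ are [−sonorant]. The remaining /m, ɭ, ɳ/ satisfy [−dorsal], [+sonorant].

m, ɭ, ɳ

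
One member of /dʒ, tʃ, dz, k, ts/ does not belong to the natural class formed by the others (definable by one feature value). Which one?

/tʃ, ts, dʒ, dz/ are all [+delayed release], but /k/ (voiceless velar stop) is [-delayed release]. No other single segment can be removed to leave a set sharing one feature value that the removed segment lacks, so /k/ is the odd one out.

k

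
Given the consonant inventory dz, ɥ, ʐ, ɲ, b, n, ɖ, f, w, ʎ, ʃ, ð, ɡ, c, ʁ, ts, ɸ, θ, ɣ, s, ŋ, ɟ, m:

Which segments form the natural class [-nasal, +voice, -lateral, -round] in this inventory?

Among the inventory, the [-nasal] segments are /dz, ɥ, ʐ, b, ɖ, f, w, ʎ, ʃ, ð, ɡ, c, ʁ, ts, ɸ, θ, ɣ, s, ɟ/.
Then [+voice] gives /dz, ɥ, ʐ, b, ɖ, w, ʎ, ð, ɡ, ʁ, ɣ, ɟ/.
Within that set, [-lateral] gives /dz, ɥ, ʐ, b, ɖ, w, ð, ɡ, ʁ, ɣ, ɟ/.
Intersecting with [-round] leaves /dz, ʐ, b, ɖ, ð, ɡ, ʁ, ɣ, ɟ/.

dz, ʐ, b, ɖ, ð, ɡ, ʁ, ɣ, ɟ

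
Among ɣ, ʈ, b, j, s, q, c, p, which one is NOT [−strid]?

Every segment except /s/ is [−strident]. /s/ (voiceless alveolar fricative) is [+strident], so it is the exception.

s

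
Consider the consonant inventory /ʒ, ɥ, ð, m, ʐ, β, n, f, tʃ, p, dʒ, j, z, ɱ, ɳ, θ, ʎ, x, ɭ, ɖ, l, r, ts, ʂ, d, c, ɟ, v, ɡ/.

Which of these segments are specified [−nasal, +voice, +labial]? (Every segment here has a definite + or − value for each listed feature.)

Checking each segment against [−nasal], [+voice], [+labial]: /ɥ/ (labial-palatal glide), /β/ (voiced bilabial fricative), /v/ (voiced labiodental fricative) satisfy every feature; every other segment in the inventory fails at least one.

ɥ, β, v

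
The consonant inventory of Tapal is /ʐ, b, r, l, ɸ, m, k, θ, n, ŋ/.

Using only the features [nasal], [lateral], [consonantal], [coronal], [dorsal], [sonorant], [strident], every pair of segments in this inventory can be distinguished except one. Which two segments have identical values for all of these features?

b, ɸ

Both /b/ and /ɸ/ are [-nasal], [-lateral], [+consonantal], [-coronal], [-dorsal], [-sonorant], [-strident]. Since the list omits [voice] and [continuant] — which do distinguish the voiced bilabial stop from the voiceless bilabial fricative — this pair collapses; all other pairs remain distinct.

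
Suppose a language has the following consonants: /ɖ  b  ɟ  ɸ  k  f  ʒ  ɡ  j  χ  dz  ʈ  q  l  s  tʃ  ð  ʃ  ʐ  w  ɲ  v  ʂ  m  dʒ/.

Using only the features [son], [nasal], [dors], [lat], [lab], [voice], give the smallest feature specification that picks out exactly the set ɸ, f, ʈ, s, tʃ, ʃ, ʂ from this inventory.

[-voice, -dors]

The class [-voice], [-dorsal] has exactly /ɸ, f, ʈ, s, tʃ, ʃ, ʂ/ as its extension in this inventory. No smaller conjunction from the listed features achieves this: [-dorsal] alone would also admit /ɖ, b, ʒ, dz, …/; [-voice] alone would also admit /k, χ, q/; and checking the remaining single features turns up none with this extension.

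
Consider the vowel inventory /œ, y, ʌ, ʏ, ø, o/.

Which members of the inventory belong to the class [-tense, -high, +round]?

The [-tense] segments are /œ, ʌ, ʏ/.
Among these, [-high] gives /œ, ʌ/.
Of those, [+round] leaves /œ/.

œ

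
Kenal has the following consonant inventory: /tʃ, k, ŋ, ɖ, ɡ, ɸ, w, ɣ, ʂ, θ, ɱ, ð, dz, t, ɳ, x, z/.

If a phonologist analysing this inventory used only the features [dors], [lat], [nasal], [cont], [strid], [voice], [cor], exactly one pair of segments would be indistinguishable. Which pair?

ɣ, w

On the given features, /ɣ/ and /w/ have an identical profile: [+dorsal], [-lateral], [-nasal], [+continuant], [-strident], [+voice], [-coronal]. No other two segments in the inventory coincide on all 7 features. (They do differ in [sonorant], [labial] and [round], which are not among the given features.)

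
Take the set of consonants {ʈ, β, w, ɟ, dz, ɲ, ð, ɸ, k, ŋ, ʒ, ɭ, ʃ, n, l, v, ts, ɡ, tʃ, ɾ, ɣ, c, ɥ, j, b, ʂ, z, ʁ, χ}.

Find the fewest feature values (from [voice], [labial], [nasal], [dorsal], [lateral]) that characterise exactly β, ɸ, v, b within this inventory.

[+labial, -dorsal]

/β, ɸ, v, b/ are all [+labial], [-dorsal], and no other segment in the inventory matches both values. Dropping any one of them over-generates: [-dorsal] alone would also admit /ʈ, dz, ð, ʒ, …/; [+labial] alone would also admit /w, ɥ/. No other single listed feature picks out exactly this set either, so fewer than two features will not do.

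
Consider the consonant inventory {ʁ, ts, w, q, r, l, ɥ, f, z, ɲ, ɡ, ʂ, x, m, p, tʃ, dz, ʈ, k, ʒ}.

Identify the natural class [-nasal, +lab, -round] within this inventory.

f, p

Among the inventory, the [-nasal] segments are /ʁ, ts, w, q, r, l, ɥ, f, z, ɡ, ʂ, x, p, tʃ, dz, ʈ, k, ʒ/.
Among these, [+labial] gives /w, ɥ, f, p/.
Of those, [-round] leaves /f, p/.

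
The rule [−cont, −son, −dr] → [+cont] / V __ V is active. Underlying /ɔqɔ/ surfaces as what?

[ɔχɔ]

/q/ satisfies [−cont, −son, −dr] and sits in V __ V. The [+continuant] counterpart of the voiceless uvular stop is /χ/. Other segments in /ɔqɔ/ either fail the structural description or are not in the environment, so the surface form is [ɔχɔ].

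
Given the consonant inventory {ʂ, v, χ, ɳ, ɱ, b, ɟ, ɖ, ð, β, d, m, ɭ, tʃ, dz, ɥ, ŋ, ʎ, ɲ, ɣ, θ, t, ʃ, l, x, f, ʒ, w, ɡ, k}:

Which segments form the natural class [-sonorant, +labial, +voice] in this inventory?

v, b, β

Checking each segment against [-sonorant], [+labial], [+voice]: /v/ (voiced labiodental fricative), /b/ (voiced bilabial stop), /β/ (voiced bilabial fricative) satisfy every feature; every other segment in the inventory fails at least one.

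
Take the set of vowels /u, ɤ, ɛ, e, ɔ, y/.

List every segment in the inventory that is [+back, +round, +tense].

Checking each segment against [+back], [+round], [+tense]: /u/ (high back rounded tense vowel) satisfies every feature; every other segment in the inventory fails at least one.

u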